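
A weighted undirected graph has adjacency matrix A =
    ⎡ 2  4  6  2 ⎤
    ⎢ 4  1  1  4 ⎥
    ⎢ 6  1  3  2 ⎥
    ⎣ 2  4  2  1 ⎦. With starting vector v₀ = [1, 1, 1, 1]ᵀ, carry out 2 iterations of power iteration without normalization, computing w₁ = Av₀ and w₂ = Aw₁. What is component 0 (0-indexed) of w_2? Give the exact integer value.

158

w1 = Av₀ = (14, 10, 12, 9)
w2 = Aw1 = (158, 114, 148, 101)
The requested component of w2 is 158.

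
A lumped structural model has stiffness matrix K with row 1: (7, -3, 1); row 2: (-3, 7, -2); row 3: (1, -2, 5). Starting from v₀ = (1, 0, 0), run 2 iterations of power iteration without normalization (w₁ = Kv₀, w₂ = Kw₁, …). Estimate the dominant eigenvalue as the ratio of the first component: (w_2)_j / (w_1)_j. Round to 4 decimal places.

w1 = Kv₀ = (7, -3, 1)
w2 = Kw1 = (59, -44, 18)
Ratio at component: 59 / 7 = 8.4286

λ ≈ 8.4286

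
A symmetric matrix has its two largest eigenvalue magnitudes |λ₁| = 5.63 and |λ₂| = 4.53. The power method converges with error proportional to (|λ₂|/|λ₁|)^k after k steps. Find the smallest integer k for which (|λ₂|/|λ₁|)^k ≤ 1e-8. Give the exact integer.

85

|λ₂/λ₁| = 4.53/5.63 = 0.80462
Need k ≥ ln(1e-8) / ln(0.80462) = -18.4207 / -0.2174 ≈ 84.737
Smallest integer k satisfying the bound: 85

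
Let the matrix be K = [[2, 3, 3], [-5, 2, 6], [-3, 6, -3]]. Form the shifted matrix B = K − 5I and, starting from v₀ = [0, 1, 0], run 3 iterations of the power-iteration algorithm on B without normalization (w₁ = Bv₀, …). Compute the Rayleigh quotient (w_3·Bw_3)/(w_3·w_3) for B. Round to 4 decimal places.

B = K − 5I has rows (-3, 3, 3); (-5, -3, 6); (-3, 6, -8)
w1 = Bv₀ = ((-3)·0 + 3·1 + 3·0; (-5)·0 + (-3)·1 + 6·0; (-3)·0 + 6·1 + (-8)·0) = (3, -3, 6)
w2 = Bw1 = ((-3)·3 + 3·(-3) + 3·6; (-5)·3 + (-3)·(-3) + 6·6; (-3)·3 + 6·(-3) + (-8)·6) = (0, 30, -75)
w3 = Bw2 = (-135, -540, 780)
Bw3 = (1125, 6975, -9075)
w3·Bw3 = -10996875; w3·w3 = 918225; μ ≈ -10996875/918225 = -11.9762

μ ≈ -11.9762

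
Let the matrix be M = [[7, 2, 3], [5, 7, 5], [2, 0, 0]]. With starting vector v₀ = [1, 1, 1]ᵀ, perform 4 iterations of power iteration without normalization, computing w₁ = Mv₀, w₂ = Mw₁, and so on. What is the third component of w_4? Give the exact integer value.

w1 = Mv₀ = (12, 17, 2)
w2 = Mw1 = (124, 189, 24)
w3 = Mw2 = (1318, 2063, 248)
w4 = Mw3 = (14096, 22271, 2636)
The requested component of w4 is 2636.

2636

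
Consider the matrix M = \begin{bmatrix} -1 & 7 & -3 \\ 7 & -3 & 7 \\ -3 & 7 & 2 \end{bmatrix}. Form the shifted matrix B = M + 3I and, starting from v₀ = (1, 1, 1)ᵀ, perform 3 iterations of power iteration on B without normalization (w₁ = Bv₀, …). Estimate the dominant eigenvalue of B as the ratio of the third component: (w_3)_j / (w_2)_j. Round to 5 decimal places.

μ ≈ 8.88800

B = M + 3I has rows (2, 7, -3); (7, 0, 7); (-3, 7, 5)
w1 = Bv₀ = (2·1 + 7·1 + (-3)·1; 7·1 + 0·1 + 7·1; (-3)·1 + 7·1 + 5·1) = (6, 14, 9)
w2 = Bw1 = (2·6 + 7·14 + (-3)·9; 7·6 + 0·14 + 7·9; (-3)·6 + 7·14 + 5·9) = (83, 105, 125)
w3 = Bw2 = (526, 1456, 1111)
Ratio: 1111/125 = 8.88800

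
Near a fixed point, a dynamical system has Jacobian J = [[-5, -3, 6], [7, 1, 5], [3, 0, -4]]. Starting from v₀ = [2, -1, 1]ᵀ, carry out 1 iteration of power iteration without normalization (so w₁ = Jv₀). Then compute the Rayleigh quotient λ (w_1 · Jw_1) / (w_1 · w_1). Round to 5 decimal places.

1.19453

w1 = Jv₀ = ((-5)·2 + (-3)·(-1) + 6·1; 7·2 + 1·(-1) + 5·1; 3·2 + 0·(-1) + (-4)·1) = (-1, 18, 2)
Jw1 = (-37, 21, -11)
w1·Jw1 = (-1)·(-37) + 18·21 + 2·(-11) = 393; w1·w1 = (-1)·(-1) + 18·18 + 2·2 = 329
λ ≈ 393/329 = 1.19453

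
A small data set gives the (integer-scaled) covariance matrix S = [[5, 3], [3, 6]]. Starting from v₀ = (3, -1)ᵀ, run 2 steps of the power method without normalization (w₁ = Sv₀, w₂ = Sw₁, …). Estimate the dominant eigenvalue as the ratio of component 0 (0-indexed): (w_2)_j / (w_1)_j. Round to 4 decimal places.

λ ≈ 5.7500

w1 = Sv₀ = (5·3 + 3·(-1); 3·3 + 6·(-1)) = (12, 3)
w2 = Sw1 = (5·12 + 3·3; 3·12 + 6·3) = (69, 54)
Ratio at component: 69 / 12 = 5.7500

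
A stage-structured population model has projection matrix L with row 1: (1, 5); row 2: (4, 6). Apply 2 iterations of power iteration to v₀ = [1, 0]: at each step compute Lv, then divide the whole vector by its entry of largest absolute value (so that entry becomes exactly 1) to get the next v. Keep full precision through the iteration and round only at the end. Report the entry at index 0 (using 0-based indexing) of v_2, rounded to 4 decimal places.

Lv0 = (1.00000, 4.00000); divide by 4.00000 → v1 = (0.25000, 1.00000)
Lv1 = (5.25000, 7.00000); divide by 7.00000 → v2 = (0.75000, 1.00000)
Requested entry of v2: 21/28 = 0.7500

0.7500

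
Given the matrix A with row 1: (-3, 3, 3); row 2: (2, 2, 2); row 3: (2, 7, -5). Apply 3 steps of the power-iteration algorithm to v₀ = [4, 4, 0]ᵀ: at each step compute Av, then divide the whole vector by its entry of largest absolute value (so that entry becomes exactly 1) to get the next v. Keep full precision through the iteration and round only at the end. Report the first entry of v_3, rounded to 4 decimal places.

-0.2609

Av0 = (0.00000, 16.00000, 36.00000); divide by 36.00000 → v1 = (0.00000, 0.44444, 1.00000)
Av1 = (4.33333, 2.88889, -1.88889); divide by 4.33333 → v2 = (1.00000, 0.66667, -0.43590)
Av2 = (-2.30769, 2.46154, 8.84615); divide by 8.84615 → v3 = (-0.26087, 0.27826, 1.00000)
Requested entry of v3: -360/1380 = -0.2609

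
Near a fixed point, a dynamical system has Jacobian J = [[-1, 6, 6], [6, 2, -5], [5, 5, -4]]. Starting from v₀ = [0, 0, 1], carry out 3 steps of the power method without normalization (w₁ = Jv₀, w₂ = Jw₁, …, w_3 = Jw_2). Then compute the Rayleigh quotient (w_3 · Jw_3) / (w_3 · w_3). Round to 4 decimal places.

-7.6553

w1 = Jv₀ = ((-1)·0 + 6·0 + 6·1; 6·0 + 2·0 + (-5)·1; 5·0 + 5·0 + (-4)·1) = (6, -5, -4)
w2 = Jw1 = ((-1)·6 + 6·(-5) + 6·(-4); 6·6 + 2·(-5) + (-5)·(-4); 5·6 + 5·(-5) + (-4)·(-4)) = (-60, 46, 21)
w3 = Jw2 = (462, -373, -154)
Jw3 = (-3624, 2796, 1061)
w3·Jw3 = 462·(-3624) + (-373)·2796 + (-154)·1061 = -2880590; w3·w3 = 462·462 + (-373)·(-373) + (-154)·(-154) = 376289
λ ≈ -2880590/376289 = -7.6553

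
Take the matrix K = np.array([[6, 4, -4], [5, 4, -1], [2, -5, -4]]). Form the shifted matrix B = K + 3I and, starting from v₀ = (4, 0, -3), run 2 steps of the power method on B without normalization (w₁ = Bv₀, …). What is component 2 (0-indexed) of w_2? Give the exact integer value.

B = K + 3I has rows (9, 4, -4); (5, 7, -1); (2, -5, -1)
w1 = Bv₀ = (48, 23, 11)
w2 = Bw1 = (480, 390, -30)
Requested component of w2: -30

-30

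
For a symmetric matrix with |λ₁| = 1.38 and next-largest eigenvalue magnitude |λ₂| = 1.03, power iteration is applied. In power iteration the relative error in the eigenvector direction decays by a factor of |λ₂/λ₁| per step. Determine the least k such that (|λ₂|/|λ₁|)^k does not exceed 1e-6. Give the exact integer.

48

|λ₂/λ₁| = 1.03/1.38 = 0.74638
Need k ≥ ln(1e-6) / ln(0.74638) = -13.8155 / -0.2925 ≈ 47.229
Smallest integer k satisfying the bound: 48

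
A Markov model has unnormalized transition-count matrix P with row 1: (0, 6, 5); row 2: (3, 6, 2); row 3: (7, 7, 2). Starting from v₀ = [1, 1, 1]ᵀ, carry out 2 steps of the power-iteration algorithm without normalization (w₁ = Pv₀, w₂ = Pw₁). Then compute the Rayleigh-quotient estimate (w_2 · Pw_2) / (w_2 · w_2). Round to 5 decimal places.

w1 = Pv₀ = (0·1 + 6·1 + 5·1; 3·1 + 6·1 + 2·1; 7·1 + 7·1 + 2·1) = (11, 11, 16)
w2 = Pw1 = (0·11 + 6·11 + 5·16; 3·11 + 6·11 + 2·16; 7·11 + 7·11 + 2·16) = (146, 131, 186)
Pw2 = (1716, 1596, 2311)
w2·Pw2 = 146·1716 + 131·1596 + 186·2311 = 889458; w2·w2 = 146·146 + 131·131 + 186·186 = 73073
λ ≈ 889458/73073 = 12.17218

λ ≈ 12.17218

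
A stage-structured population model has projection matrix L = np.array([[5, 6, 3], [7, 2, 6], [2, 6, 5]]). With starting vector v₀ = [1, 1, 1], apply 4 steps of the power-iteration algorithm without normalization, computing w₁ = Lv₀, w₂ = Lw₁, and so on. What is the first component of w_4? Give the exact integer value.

38965

w1 = Lv₀ = (14, 15, 13)
w2 = Lw1 = (199, 206, 183)
w3 = Lw2 = (2780, 2903, 2549)
w4 = Lw3 = (38965, 40560, 35723)
The requested component of w4 is 38965.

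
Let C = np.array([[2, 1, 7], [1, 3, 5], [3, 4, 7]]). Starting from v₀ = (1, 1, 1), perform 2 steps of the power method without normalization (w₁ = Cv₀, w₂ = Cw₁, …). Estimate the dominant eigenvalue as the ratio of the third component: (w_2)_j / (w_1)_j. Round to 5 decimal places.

λ ≈ 11.71429

w1 = Cv₀ = (2·1 + 1·1 + 7·1; 1·1 + 3·1 + 5·1; 3·1 + 4·1 + 7·1) = (10, 9, 14)
w2 = Cw1 = (2·10 + 1·9 + 7·14; 1·10 + 3·9 + 5·14; 3·10 + 4·9 + 7·14) = (127, 107, 164)
Ratio at component: 164 / 14 = 11.71429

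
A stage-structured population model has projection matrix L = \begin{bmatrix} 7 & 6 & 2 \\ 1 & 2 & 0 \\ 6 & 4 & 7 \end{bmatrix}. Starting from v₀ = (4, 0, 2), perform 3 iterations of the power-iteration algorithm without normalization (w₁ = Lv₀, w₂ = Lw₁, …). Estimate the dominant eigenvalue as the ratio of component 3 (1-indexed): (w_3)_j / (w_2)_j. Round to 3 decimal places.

11.439

w1 = Lv₀ = (32, 4, 38)
w2 = Lw1 = (324, 40, 474)
w3 = Lw2 = (3456, 404, 5422)
Ratio at component: 5422 / 474 = 11.439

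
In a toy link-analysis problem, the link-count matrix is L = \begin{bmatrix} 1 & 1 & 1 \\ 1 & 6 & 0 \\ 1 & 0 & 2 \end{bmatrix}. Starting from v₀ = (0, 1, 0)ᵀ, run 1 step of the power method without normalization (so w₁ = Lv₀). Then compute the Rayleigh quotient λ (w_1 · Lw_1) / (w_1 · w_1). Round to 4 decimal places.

w1 = Lv₀ = (1, 6, 0)
Lw1 = (7, 37, 1)
w1·Lw1 = 1·7 + 6·37 + 0·1 = 229; w1·w1 = 1·1 + 6·6 + 0·0 = 37
λ ≈ 229/37 = 6.1892

6.1892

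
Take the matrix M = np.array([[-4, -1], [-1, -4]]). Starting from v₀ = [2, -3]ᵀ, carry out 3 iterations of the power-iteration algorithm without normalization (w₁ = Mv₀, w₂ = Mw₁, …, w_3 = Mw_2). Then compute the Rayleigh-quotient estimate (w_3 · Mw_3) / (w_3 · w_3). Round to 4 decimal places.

w1 = Mv₀ = (-5, 10)
w2 = Mw1 = (10, -35)
w3 = Mw2 = (-5, 130)
Mw3 = (-110, -515)
w3·Mw3 = (-5)·(-110) + 130·(-515) = -66400; w3·w3 = (-5)·(-5) + 130·130 = 16925
λ ≈ -66400/16925 = -3.9232

-3.9232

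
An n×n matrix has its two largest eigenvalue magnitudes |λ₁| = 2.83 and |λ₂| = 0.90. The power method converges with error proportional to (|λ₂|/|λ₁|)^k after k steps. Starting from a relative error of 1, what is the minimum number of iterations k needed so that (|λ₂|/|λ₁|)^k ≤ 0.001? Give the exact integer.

|λ₂/λ₁| = 0.90/2.83 = 0.31802
Need k ≥ ln(0.001) / ln(0.31802) = -6.9078 / -1.1456 ≈ 6.030
Smallest integer k satisfying the bound: 7

7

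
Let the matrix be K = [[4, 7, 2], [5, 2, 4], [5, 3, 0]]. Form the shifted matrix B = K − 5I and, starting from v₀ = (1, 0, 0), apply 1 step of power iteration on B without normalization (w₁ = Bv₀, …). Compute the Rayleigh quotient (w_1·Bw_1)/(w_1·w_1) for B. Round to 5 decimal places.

-2.37255

B = K − 5I has rows (-1, 7, 2); (5, -3, 4); (5, 3, -5)
w1 = Bv₀ = (-1, 5, 5)
Bw1 = (46, 0, -15)
w1·Bw1 = -121; w1·w1 = 51; μ ≈ -121/51 = -2.37255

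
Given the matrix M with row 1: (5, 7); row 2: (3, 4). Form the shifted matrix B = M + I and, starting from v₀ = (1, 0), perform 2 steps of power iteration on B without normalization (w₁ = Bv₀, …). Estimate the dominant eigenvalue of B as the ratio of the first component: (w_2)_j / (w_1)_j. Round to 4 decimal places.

B = M + I has rows (6, 7); (3, 5)
w1 = Bv₀ = (6·1 + 7·0; 3·1 + 5·0) = (6, 3)
w2 = Bw1 = (6·6 + 7·3; 3·6 + 5·3) = (57, 33)
Ratio: 57/6 = 9.5000

9.5000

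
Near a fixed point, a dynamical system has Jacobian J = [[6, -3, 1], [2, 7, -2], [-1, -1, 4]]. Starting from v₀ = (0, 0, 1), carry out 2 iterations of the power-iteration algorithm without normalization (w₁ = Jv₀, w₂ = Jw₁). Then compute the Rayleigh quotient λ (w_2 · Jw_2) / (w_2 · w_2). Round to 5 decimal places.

w1 = Jv₀ = (1, -2, 4)
w2 = Jw1 = (16, -20, 17)
Jw2 = (173, -142, 72)
w2·Jw2 = 16·173 + (-20)·(-142) + 17·72 = 6832; w2·w2 = 16·16 + (-20)·(-20) + 17·17 = 945
λ ≈ 6832/945 = 7.22963

7.22963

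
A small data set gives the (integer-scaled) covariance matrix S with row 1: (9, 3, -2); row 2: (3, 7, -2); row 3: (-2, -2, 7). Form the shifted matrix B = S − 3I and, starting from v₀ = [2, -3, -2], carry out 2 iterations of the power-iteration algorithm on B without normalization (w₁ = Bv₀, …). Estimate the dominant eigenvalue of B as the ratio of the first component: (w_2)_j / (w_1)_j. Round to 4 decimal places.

6.8571

B = S − 3I has rows (6, 3, -2); (3, 4, -2); (-2, -2, 4)
w1 = Bv₀ = (6·2 + 3·(-3) + (-2)·(-2); 3·2 + 4·(-3) + (-2)·(-2); (-2)·2 + (-2)·(-3) + 4·(-2)) = (7, -2, -6)
w2 = Bw1 = (6·7 + 3·(-2) + (-2)·(-6); 3·7 + 4·(-2) + (-2)·(-6); (-2)·7 + (-2)·(-2) + 4·(-6)) = (48, 25, -34)
Ratio: 48/7 = 6.8571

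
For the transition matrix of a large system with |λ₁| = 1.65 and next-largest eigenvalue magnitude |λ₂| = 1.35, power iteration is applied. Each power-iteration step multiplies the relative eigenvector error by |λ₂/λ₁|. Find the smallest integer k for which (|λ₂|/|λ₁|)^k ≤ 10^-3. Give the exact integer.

35

|λ₂/λ₁| = 1.35/1.65 = 0.81818
Need k ≥ ln(10^-3) / ln(0.81818) = -6.9078 / -0.2007 ≈ 34.423
Smallest integer k satisfying the bound: 35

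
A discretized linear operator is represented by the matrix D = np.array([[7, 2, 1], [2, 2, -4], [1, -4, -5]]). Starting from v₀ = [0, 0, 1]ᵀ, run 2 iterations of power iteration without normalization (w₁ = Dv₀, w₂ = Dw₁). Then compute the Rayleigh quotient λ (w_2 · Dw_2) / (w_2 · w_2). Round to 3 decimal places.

-6.874

w1 = Dv₀ = (7·0 + 2·0 + 1·1; 2·0 + 2·0 + (-4)·1; 1·0 + (-4)·0 + (-5)·1) = (1, -4, -5)
w2 = Dw1 = (7·1 + 2·(-4) + 1·(-5); 2·1 + 2·(-4) + (-4)·(-5); 1·1 + (-4)·(-4) + (-5)·(-5)) = (-6, 14, 42)
Dw2 = (28, -152, -272)
w2·Dw2 = (-6)·28 + 14·(-152) + 42·(-272) = -13720; w2·w2 = (-6)·(-6) + 14·14 + 42·42 = 1996
λ ≈ -13720/1996 = -6.874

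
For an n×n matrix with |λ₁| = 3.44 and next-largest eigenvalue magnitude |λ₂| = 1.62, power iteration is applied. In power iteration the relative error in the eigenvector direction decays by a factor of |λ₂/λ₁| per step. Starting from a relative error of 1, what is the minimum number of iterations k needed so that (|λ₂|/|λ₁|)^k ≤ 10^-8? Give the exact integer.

|λ₂/λ₁| = 1.62/3.44 = 0.47093
Need k ≥ ln(10^-8) / ln(0.47093) = -18.4207 / -0.7530 ≈ 24.462
Smallest integer k satisfying the bound: 25

25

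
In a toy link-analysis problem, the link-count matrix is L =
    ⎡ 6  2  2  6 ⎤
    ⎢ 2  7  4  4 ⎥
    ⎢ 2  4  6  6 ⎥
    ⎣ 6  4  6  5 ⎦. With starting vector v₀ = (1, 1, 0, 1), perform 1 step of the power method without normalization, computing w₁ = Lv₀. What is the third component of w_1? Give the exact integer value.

12

w1 = Lv₀ = (14, 13, 12, 15)
The requested component of w1 is 12.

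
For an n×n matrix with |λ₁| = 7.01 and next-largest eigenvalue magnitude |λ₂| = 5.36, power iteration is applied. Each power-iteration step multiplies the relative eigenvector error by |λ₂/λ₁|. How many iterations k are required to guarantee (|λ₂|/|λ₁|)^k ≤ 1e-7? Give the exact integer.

61

|λ₂/λ₁| = 5.36/7.01 = 0.76462
Need k ≥ ln(1e-7) / ln(0.76462) = -16.1181 / -0.2684 ≈ 60.058
Smallest integer k satisfying the bound: 61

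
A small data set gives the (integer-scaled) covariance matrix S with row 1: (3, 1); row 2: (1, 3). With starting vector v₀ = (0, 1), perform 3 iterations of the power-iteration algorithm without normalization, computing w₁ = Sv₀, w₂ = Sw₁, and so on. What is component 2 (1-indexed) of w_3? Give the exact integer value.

w1 = Sv₀ = (1, 3)
w2 = Sw1 = (6, 10)
w3 = Sw2 = (28, 36)
The requested component of w3 is 36.

36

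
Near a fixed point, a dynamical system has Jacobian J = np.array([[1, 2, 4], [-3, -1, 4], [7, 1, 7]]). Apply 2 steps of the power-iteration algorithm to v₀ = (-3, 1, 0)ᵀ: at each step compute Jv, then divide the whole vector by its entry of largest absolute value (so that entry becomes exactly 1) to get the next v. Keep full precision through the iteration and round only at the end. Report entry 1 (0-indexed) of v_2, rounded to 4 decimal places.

Jv0 = (-1.00000, 8.00000, -20.00000); divide by -20.00000 → v1 = (0.05000, -0.40000, 1.00000)
Jv1 = (3.25000, 4.25000, 6.95000); divide by 6.95000 → v2 = (0.46763, 0.61151, 1.00000)
Requested entry of v2: -85/-139 = 0.6115

0.6115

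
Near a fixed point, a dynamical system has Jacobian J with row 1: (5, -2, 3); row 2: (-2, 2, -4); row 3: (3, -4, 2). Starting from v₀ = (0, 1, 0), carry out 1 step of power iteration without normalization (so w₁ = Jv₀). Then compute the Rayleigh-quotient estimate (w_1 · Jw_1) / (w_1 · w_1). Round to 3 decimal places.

λ ≈ 7.833

w1 = Jv₀ = (-2, 2, -4)
Jw1 = (-26, 24, -22)
w1·Jw1 = (-2)·(-26) + 2·24 + (-4)·(-22) = 188; w1·w1 = (-2)·(-2) + 2·2 + (-4)·(-4) = 24
λ ≈ 188/24 = 7.833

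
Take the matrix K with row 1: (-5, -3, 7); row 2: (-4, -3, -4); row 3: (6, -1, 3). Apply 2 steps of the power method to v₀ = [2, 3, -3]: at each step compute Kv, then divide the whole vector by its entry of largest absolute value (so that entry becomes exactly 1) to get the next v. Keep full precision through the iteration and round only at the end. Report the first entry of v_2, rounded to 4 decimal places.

Kv0 = (-40.00000, -5.00000, 0.00000); divide by -40.00000 → v1 = (1.00000, 0.12500, 0.00000)
Kv1 = (-5.37500, -4.37500, 5.87500); divide by 5.87500 → v2 = (-0.91489, -0.74468, 1.00000)
Requested entry of v2: 215/-235 = -0.9149

-0.9149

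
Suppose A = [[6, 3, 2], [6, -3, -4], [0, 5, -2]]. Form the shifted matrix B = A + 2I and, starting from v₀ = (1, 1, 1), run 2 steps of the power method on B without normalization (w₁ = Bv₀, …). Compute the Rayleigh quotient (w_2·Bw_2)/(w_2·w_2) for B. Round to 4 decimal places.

9.8885

B = A + 2I has rows (8, 3, 2); (6, -1, -4); (0, 5, 0)
w1 = Bv₀ = (8·1 + 3·1 + 2·1; 6·1 + (-1)·1 + (-4)·1; 0·1 + 5·1 + 0·1) = (13, 1, 5)
w2 = Bw1 = (8·13 + 3·1 + 2·5; 6·13 + (-1)·1 + (-4)·5; 0·13 + 5·1 + 0·5) = (117, 57, 5)
Bw2 = (1117, 625, 285)
w2·Bw2 = 167739; w2·w2 = 16963; μ ≈ 167739/16963 = 9.8885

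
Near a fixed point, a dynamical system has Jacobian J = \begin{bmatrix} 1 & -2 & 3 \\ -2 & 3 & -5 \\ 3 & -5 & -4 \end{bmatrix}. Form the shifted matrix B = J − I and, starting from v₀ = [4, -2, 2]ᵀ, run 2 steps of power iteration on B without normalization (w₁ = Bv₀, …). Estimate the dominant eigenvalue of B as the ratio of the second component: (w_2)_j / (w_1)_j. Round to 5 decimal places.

B = J − I has rows (0, -2, 3); (-2, 2, -5); (3, -5, -5)
w1 = Bv₀ = (10, -22, 12)
w2 = Bw1 = (80, -124, 80)
Ratio: -124/-22 = 5.63636

5.63636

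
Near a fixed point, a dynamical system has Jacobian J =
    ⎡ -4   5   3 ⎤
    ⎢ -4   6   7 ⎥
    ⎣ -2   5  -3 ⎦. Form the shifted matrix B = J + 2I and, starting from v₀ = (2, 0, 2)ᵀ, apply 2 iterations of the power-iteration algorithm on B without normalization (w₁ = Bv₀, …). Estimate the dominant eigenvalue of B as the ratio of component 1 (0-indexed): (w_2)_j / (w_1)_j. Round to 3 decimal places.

B = J + 2I has rows (-2, 5, 3); (-4, 8, 7); (-2, 5, -1)
w1 = Bv₀ = ((-2)·2 + 5·0 + 3·2; (-4)·2 + 8·0 + 7·2; (-2)·2 + 5·0 + (-1)·2) = (2, 6, -6)
w2 = Bw1 = ((-2)·2 + 5·6 + 3·(-6); (-4)·2 + 8·6 + 7·(-6); (-2)·2 + 5·6 + (-1)·(-6)) = (8, -2, 32)
Ratio: -2/6 = -0.333

μ ≈ -0.333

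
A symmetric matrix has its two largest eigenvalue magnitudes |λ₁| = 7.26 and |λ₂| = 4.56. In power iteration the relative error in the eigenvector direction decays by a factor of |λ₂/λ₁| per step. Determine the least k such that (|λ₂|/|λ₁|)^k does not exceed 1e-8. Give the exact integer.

|λ₂/λ₁| = 4.56/7.26 = 0.62810
Need k ≥ ln(1e-8) / ln(0.62810) = -18.4207 / -0.4651 ≈ 39.609
Smallest integer k satisfying the bound: 40

40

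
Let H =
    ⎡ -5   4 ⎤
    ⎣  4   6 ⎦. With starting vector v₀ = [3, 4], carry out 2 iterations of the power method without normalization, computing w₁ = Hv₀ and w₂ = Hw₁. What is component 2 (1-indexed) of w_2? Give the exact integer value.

220

w1 = Hv₀ = (1, 36)
w2 = Hw1 = (139, 220)
The requested component of w2 is 220.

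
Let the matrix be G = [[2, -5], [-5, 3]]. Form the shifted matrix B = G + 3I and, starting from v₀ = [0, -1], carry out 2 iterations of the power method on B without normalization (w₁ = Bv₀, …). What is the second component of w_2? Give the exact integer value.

B = G + 3I has rows (5, -5); (-5, 6)
w1 = Bv₀ = (5, -6)
w2 = Bw1 = (55, -61)
Requested component of w2: -61

-61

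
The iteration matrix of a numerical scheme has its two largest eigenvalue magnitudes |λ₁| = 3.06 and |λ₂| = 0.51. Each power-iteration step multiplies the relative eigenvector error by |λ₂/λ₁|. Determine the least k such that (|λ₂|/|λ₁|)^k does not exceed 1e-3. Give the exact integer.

4

|λ₂/λ₁| = 0.51/3.06 = 0.16667
Need k ≥ ln(1e-3) / ln(0.16667) = -6.9078 / -1.7918 ≈ 3.855
Smallest integer k satisfying the bound: 4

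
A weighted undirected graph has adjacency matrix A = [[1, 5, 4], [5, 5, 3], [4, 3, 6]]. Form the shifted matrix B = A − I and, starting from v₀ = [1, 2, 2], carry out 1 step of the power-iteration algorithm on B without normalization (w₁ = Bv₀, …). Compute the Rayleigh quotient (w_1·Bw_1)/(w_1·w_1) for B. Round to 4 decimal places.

11.0820

B = A − I has rows (0, 5, 4); (5, 4, 3); (4, 3, 5)
w1 = Bv₀ = (0·1 + 5·2 + 4·2; 5·1 + 4·2 + 3·2; 4·1 + 3·2 + 5·2) = (18, 19, 20)
Bw1 = (175, 226, 229)
w1·Bw1 = 12024; w1·w1 = 1085; μ ≈ 12024/1085 = 11.0820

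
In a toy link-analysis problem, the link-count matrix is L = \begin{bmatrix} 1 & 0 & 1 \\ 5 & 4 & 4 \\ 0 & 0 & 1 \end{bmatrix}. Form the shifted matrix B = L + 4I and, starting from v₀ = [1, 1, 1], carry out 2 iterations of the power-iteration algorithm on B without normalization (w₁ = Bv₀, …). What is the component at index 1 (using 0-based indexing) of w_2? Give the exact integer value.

186

B = L + 4I has rows (5, 0, 1); (5, 8, 4); (0, 0, 5)
w1 = Bv₀ = (6, 17, 5)
w2 = Bw1 = (35, 186, 25)
Requested component of w2: 186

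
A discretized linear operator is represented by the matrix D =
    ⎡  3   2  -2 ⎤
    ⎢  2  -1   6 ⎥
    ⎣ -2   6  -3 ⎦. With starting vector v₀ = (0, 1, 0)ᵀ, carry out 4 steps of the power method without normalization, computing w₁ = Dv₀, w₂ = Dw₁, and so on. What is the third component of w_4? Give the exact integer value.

-2616

w1 = Dv₀ = (3·0 + 2·1 + (-2)·0; 2·0 + (-1)·1 + 6·0; (-2)·0 + 6·1 + (-3)·0) = (2, -1, 6)
w2 = Dw1 = (3·2 + 2·(-1) + (-2)·6; 2·2 + (-1)·(-1) + 6·6; (-2)·2 + 6·(-1) + (-3)·6) = (-8, 41, -28)
w3 = Dw2 = (114, -225, 346)
w4 = Dw3 = (-800, 2529, -2616)
The requested component of w4 is -2616.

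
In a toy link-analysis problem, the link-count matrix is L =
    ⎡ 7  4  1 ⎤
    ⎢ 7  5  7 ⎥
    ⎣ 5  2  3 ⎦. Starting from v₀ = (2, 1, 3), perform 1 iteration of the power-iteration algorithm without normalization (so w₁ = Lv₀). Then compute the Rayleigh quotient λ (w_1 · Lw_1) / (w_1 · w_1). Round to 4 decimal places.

w1 = Lv₀ = (7·2 + 4·1 + 1·3; 7·2 + 5·1 + 7·3; 5·2 + 2·1 + 3·3) = (21, 40, 21)
Lw1 = (328, 494, 248)
w1·Lw1 = 21·328 + 40·494 + 21·248 = 31856; w1·w1 = 21·21 + 40·40 + 21·21 = 2482
λ ≈ 31856/2482 = 12.8348

λ ≈ 12.8348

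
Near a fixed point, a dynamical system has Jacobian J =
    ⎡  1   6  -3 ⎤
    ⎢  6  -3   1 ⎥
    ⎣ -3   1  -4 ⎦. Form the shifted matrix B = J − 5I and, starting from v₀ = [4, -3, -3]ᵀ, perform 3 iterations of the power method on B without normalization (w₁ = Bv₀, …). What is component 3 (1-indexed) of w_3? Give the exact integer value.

B = J − 5I has rows (-4, 6, -3); (6, -8, 1); (-3, 1, -9)
w1 = Bv₀ = (-25, 45, 12)
w2 = Bw1 = (334, -498, 12)
w3 = Bw2 = (-4360, 6000, -1608)
Requested component of w3: -1608

-1608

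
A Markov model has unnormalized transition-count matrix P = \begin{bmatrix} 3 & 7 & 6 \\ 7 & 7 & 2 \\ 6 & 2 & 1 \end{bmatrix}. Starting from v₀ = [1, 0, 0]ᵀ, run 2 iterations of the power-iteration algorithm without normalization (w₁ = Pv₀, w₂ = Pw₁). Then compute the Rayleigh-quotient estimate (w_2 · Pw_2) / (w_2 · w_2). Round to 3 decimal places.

λ ≈ 14.012

w1 = Pv₀ = (3·1 + 7·0 + 6·0; 7·1 + 7·0 + 2·0; 6·1 + 2·0 + 1·0) = (3, 7, 6)
w2 = Pw1 = (3·3 + 7·7 + 6·6; 7·3 + 7·7 + 2·6; 6·3 + 2·7 + 1·6) = (94, 82, 38)
Pw2 = (1084, 1308, 766)
w2·Pw2 = 94·1084 + 82·1308 + 38·766 = 238260; w2·w2 = 94·94 + 82·82 + 38·38 = 17004
λ ≈ 238260/17004 = 14.012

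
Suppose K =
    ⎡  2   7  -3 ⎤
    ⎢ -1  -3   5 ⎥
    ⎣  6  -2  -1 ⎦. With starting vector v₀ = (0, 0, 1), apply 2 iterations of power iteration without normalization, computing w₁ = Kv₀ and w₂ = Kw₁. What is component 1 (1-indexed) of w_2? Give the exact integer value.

32

w1 = Kv₀ = (2·0 + 7·0 + (-3)·1; (-1)·0 + (-3)·0 + 5·1; 6·0 + (-2)·0 + (-1)·1) = (-3, 5, -1)
w2 = Kw1 = (2·(-3) + 7·5 + (-3)·(-1); (-1)·(-3) + (-3)·5 + 5·(-1); 6·(-3) + (-2)·5 + (-1)·(-1)) = (32, -17, -27)
The requested component of w2 is 32.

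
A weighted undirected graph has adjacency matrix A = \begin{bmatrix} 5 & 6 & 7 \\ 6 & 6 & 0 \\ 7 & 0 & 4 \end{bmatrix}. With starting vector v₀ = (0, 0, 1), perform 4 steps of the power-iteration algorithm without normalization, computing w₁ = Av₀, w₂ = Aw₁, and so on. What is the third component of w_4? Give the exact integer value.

9958

w1 = Av₀ = (7, 0, 4)
w2 = Aw1 = (63, 42, 65)
w3 = Aw2 = (1022, 630, 701)
w4 = Aw3 = (13797, 9912, 9958)
The requested component of w4 is 9958.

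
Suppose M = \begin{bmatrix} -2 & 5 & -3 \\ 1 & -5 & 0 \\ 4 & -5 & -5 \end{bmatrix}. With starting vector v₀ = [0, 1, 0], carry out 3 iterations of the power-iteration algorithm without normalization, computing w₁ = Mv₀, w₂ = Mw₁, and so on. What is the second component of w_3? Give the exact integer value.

w1 = Mv₀ = ((-2)·0 + 5·1 + (-3)·0; 1·0 + (-5)·1 + 0·0; 4·0 + (-5)·1 + (-5)·0) = (5, -5, -5)
w2 = Mw1 = ((-2)·5 + 5·(-5) + (-3)·(-5); 1·5 + (-5)·(-5) + 0·(-5); 4·5 + (-5)·(-5) + (-5)·(-5)) = (-20, 30, 70)
w3 = Mw2 = (-20, -170, -580)
The requested component of w3 is -170.

-170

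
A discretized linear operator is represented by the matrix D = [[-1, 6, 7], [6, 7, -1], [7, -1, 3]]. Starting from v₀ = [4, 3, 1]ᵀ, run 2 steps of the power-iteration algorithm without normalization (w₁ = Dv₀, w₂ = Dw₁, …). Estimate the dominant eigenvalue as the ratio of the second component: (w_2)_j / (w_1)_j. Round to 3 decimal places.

λ ≈ 9.227

w1 = Dv₀ = (21, 44, 28)
w2 = Dw1 = (439, 406, 187)
Ratio at component: 406 / 44 = 9.227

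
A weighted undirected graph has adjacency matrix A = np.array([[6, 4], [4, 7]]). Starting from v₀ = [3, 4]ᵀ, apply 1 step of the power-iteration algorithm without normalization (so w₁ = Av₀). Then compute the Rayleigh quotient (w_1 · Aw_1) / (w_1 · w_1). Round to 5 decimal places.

w1 = Av₀ = (6·3 + 4·4; 4·3 + 7·4) = (34, 40)
Aw1 = (364, 416)
w1·Aw1 = 34·364 + 40·416 = 29016; w1·w1 = 34·34 + 40·40 = 2756
λ ≈ 29016/2756 = 10.52830

10.52830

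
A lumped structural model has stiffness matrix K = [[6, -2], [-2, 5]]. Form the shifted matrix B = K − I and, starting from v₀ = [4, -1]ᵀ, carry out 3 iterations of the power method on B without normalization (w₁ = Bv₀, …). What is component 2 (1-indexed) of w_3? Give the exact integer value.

-636

B = K − I has rows (5, -2); (-2, 4)
w1 = Bv₀ = (22, -12)
w2 = Bw1 = (134, -92)
w3 = Bw2 = (854, -636)
Requested component of w3: -636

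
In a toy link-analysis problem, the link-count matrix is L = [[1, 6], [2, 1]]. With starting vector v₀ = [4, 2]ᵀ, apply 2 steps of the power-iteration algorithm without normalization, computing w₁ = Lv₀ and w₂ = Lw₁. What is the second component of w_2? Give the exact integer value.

42

w1 = Lv₀ = (1·4 + 6·2; 2·4 + 1·2) = (16, 10)
w2 = Lw1 = (1·16 + 6·10; 2·16 + 1·10) = (76, 42)
The requested component of w2 is 42.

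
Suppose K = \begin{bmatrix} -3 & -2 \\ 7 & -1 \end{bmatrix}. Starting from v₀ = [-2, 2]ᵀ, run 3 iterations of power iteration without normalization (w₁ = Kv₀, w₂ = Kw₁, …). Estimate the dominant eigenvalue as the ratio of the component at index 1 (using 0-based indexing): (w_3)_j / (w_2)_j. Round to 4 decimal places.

λ ≈ 5.0667

w1 = Kv₀ = ((-3)·(-2) + (-2)·2; 7·(-2) + (-1)·2) = (2, -16)
w2 = Kw1 = ((-3)·2 + (-2)·(-16); 7·2 + (-1)·(-16)) = (26, 30)
w3 = Kw2 = (-138, 152)
Ratio at component: 152 / 30 = 5.0667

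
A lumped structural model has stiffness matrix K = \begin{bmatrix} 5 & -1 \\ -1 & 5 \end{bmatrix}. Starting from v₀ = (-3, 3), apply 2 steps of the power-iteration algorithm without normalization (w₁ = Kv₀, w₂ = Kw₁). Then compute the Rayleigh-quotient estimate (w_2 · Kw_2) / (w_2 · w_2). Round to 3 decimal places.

w1 = Kv₀ = (5·(-3) + (-1)·3; (-1)·(-3) + 5·3) = (-18, 18)
w2 = Kw1 = (5·(-18) + (-1)·18; (-1)·(-18) + 5·18) = (-108, 108)
Kw2 = (-648, 648)
w2·Kw2 = (-108)·(-648) + 108·648 = 139968; w2·w2 = (-108)·(-108) + 108·108 = 23328
λ ≈ 139968/23328 = 6.000

6.000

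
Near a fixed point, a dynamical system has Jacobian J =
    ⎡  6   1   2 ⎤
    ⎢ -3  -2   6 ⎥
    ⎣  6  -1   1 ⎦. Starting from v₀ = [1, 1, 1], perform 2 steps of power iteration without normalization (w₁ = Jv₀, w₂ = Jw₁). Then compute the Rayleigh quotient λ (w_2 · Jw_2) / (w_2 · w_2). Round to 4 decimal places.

w1 = Jv₀ = (6·1 + 1·1 + 2·1; (-3)·1 + (-2)·1 + 6·1; 6·1 + (-1)·1 + 1·1) = (9, 1, 6)
w2 = Jw1 = (6·9 + 1·1 + 2·6; (-3)·9 + (-2)·1 + 6·6; 6·9 + (-1)·1 + 1·6) = (67, 7, 59)
Jw2 = (527, 139, 454)
w2·Jw2 = 67·527 + 7·139 + 59·454 = 63068; w2·w2 = 67·67 + 7·7 + 59·59 = 8019
λ ≈ 63068/8019 = 7.8648

7.8648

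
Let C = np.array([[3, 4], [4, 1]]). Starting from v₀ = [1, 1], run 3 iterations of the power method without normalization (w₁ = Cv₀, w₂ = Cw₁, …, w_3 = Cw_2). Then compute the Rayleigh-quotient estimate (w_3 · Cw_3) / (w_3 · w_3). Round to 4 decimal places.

6.1229

w1 = Cv₀ = (3·1 + 4·1; 4·1 + 1·1) = (7, 5)
w2 = Cw1 = (3·7 + 4·5; 4·7 + 1·5) = (41, 33)
w3 = Cw2 = (255, 197)
Cw3 = (1553, 1217)
w3·Cw3 = 255·1553 + 197·1217 = 635764; w3·w3 = 255·255 + 197·197 = 103834
λ ≈ 635764/103834 = 6.1229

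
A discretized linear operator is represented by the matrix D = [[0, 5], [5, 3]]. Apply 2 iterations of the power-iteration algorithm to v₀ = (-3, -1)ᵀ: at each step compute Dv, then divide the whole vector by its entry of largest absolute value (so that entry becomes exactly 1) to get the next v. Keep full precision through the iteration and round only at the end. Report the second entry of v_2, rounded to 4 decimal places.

Dv0 = (-5.00000, -18.00000); divide by -18.00000 → v1 = (0.27778, 1.00000)
Dv1 = (5.00000, 4.38889); divide by 5.00000 → v2 = (1.00000, 0.87778)
Requested entry of v2: -79/-90 = 0.8778

0.8778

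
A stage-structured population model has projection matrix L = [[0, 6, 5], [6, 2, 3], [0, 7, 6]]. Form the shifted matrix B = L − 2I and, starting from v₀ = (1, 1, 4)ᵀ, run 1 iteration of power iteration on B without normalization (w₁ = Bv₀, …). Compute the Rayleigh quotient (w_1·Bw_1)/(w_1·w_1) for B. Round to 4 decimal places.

9.1309

B = L − 2I has rows (-2, 6, 5); (6, 0, 3); (0, 7, 4)
w1 = Bv₀ = (24, 18, 23)
Bw1 = (175, 213, 218)
w1·Bw1 = 13048; w1·w1 = 1429; μ ≈ 13048/1429 = 9.1309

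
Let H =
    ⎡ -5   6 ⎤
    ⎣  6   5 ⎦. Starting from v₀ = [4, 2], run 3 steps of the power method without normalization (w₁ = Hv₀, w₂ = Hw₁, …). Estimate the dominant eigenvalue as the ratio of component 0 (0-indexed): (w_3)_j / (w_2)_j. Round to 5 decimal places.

λ ≈ -2.00000

w1 = Hv₀ = ((-5)·4 + 6·2; 6·4 + 5·2) = (-8, 34)
w2 = Hw1 = ((-5)·(-8) + 6·34; 6·(-8) + 5·34) = (244, 122)
w3 = Hw2 = (-488, 2074)
Ratio at component: -488 / 244 = -2.00000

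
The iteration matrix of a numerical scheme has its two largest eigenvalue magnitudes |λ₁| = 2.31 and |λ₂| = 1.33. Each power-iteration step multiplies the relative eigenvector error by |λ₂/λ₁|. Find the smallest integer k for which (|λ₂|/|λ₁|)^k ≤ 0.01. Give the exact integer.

9

|λ₂/λ₁| = 1.33/2.31 = 0.57576
Need k ≥ ln(0.01) / ln(0.57576) = -4.6052 / -0.5521 ≈ 8.342
Smallest integer k satisfying the bound: 9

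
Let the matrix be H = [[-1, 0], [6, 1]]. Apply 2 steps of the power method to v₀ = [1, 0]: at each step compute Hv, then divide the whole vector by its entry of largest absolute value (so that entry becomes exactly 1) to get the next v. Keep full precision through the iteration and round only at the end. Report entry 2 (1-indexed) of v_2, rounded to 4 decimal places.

Hv0 = (-1.00000, 6.00000); divide by 6.00000 → v1 = (-0.16667, 1.00000)
Hv1 = (0.16667, 0.00000); divide by 0.16667 → v2 = (1.00000, 0.00000)
Requested entry of v2: 0/1 = 0.0000

0.0000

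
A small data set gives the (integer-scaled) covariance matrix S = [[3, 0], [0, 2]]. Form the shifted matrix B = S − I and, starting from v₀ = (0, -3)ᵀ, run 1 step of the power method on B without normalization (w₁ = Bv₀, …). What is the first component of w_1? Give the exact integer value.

B = S − I has rows (2, 0); (0, 1)
w1 = Bv₀ = (2·0 + 0·(-3); 0·0 + 1·(-3)) = (0, -3)
Requested component of w1: 0

0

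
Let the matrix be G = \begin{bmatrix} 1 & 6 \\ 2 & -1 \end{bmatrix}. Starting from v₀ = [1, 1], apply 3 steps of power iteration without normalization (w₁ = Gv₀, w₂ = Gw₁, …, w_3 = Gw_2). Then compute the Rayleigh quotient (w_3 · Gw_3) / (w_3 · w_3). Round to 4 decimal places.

w1 = Gv₀ = (7, 1)
w2 = Gw1 = (13, 13)
w3 = Gw2 = (91, 13)
Gw3 = (169, 169)
w3·Gw3 = 91·169 + 13·169 = 17576; w3·w3 = 91·91 + 13·13 = 8450
λ ≈ 17576/8450 = 2.0800

2.0800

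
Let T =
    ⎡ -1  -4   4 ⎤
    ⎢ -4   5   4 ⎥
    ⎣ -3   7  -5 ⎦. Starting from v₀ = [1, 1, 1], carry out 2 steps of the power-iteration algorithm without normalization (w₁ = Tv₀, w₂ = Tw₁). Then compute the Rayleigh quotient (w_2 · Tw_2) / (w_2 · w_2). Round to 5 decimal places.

2.92607

w1 = Tv₀ = (-1, 5, -1)
w2 = Tw1 = (-23, 25, 43)
Tw2 = (95, 389, 29)
w2·Tw2 = (-23)·95 + 25·389 + 43·29 = 8787; w2·w2 = (-23)·(-23) + 25·25 + 43·43 = 3003
λ ≈ 8787/3003 = 2.92607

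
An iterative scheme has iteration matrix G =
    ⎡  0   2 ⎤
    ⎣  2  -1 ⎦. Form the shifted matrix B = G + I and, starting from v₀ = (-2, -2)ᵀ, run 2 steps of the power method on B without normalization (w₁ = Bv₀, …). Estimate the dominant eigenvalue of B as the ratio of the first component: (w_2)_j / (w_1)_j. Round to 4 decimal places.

B = G + I has rows (1, 2); (2, 0)
w1 = Bv₀ = (1·(-2) + 2·(-2); 2·(-2) + 0·(-2)) = (-6, -4)
w2 = Bw1 = (1·(-6) + 2·(-4); 2·(-6) + 0·(-4)) = (-14, -12)
Ratio: -14/-6 = 2.3333

2.3333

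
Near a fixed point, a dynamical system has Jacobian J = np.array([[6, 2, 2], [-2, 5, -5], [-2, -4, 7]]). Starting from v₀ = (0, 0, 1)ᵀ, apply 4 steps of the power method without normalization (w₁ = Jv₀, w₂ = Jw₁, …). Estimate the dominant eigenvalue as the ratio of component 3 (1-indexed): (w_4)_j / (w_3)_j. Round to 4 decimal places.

w1 = Jv₀ = (2, -5, 7)
w2 = Jw1 = (16, -64, 65)
w3 = Jw2 = (98, -677, 679)
w4 = Jw3 = (592, -6976, 7265)
Ratio at component: 7265 / 679 = 10.6996

10.6996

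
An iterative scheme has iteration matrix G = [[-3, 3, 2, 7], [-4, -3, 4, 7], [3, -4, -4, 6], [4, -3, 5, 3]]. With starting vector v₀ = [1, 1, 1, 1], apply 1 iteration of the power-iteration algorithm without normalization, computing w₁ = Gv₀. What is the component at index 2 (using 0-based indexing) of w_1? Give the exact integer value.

1

w1 = Gv₀ = ((-3)·1 + 3·1 + 2·1 + 7·1; (-4)·1 + (-3)·1 + 4·1 + 7·1; 3·1 + (-4)·1 + (-4)·1 + 6·1; 4·1 + (-3)·1 + 5·1 + 3·1) = (9, 4, 1, 9)
The requested component of w1 is 1.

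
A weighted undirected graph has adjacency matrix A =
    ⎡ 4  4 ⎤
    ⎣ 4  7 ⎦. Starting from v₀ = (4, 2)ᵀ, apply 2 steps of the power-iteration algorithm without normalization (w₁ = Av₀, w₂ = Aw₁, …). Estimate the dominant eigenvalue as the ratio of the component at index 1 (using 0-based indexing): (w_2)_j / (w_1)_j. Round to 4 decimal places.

w1 = Av₀ = (24, 30)
w2 = Aw1 = (216, 306)
Ratio at component: 306 / 30 = 10.2000

λ ≈ 10.2000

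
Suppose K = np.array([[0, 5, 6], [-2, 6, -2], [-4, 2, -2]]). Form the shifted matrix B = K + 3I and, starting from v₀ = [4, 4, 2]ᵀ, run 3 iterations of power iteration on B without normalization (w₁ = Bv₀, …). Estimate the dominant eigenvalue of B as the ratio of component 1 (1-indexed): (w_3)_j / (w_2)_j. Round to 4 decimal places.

B = K + 3I has rows (3, 5, 6); (-2, 9, -2); (-4, 2, 1)
w1 = Bv₀ = (44, 24, -6)
w2 = Bw1 = (216, 140, -134)
w3 = Bw2 = (544, 1096, -718)
Ratio: 544/216 = 2.5185

μ ≈ 2.5185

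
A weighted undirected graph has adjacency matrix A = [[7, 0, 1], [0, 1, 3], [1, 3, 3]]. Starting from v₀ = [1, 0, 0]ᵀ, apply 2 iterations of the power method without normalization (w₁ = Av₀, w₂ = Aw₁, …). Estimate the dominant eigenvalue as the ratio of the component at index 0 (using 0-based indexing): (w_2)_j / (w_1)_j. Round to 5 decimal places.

w1 = Av₀ = (7·1 + 0·0 + 1·0; 0·1 + 1·0 + 3·0; 1·1 + 3·0 + 3·0) = (7, 0, 1)
w2 = Aw1 = (7·7 + 0·0 + 1·1; 0·7 + 1·0 + 3·1; 1·7 + 3·0 + 3·1) = (50, 3, 10)
Ratio at component: 50 / 7 = 7.14286

7.14286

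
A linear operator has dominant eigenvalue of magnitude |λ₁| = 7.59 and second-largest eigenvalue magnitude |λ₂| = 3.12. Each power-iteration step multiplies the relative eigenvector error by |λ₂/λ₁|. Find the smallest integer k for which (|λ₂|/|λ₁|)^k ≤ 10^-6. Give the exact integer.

|λ₂/λ₁| = 3.12/7.59 = 0.41107
Need k ≥ ln(10^-6) / ln(0.41107) = -13.8155 / -0.8890 ≈ 15.541
Smallest integer k satisfying the bound: 16

16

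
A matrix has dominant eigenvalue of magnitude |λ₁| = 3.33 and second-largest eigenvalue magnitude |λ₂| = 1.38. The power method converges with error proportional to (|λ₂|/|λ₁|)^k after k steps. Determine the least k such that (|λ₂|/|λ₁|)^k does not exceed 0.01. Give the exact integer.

|λ₂/λ₁| = 1.38/3.33 = 0.41441
Need k ≥ ln(0.01) / ln(0.41441) = -4.6052 / -0.8809 ≈ 5.228
Smallest integer k satisfying the bound: 6

6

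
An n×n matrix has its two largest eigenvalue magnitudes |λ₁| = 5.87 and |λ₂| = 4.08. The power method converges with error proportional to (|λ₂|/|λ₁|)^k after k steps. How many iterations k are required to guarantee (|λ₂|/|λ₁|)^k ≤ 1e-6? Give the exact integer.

|λ₂/λ₁| = 4.08/5.87 = 0.69506
Need k ≥ ln(1e-6) / ln(0.69506) = -13.8155 / -0.3638 ≈ 37.980
Smallest integer k satisfying the bound: 38

38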